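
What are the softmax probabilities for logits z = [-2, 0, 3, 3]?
p = [0.0033, 0.0242, 0.4863, 0.4863]

exp(z) = [0.1353, 1, 20.09, 20.09]
Sum = 41.31
p = [0.0033, 0.0242, 0.4863, 0.4863]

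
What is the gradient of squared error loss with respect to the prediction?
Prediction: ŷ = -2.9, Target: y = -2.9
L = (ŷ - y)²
∂L/∂ŷ = 0.0

∂L/∂ŷ = 2(ŷ - y) = 2(-2.9 - -2.9) = 2(0.0) = 0.0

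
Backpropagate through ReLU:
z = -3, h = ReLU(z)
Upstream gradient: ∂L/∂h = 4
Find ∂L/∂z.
∂L/∂z = 0

h = ReLU(-3) = 0
Since z < 0: ∂h/∂z = 0
∂L/∂z = ∂L/∂h · ∂h/∂z = 4 × 0 = 0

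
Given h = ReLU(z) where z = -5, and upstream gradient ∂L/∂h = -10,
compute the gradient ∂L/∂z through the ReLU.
∂L/∂z = 0

h = ReLU(-5) = 0
Since z < 0: ∂h/∂z = 0
∂L/∂z = ∂L/∂h · ∂h/∂z = -10 × 0 = 0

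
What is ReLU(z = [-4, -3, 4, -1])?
h = [0, 0, 4, 0]

ReLU applied element-wise: max(0,-4)=0, max(0,-3)=0, max(0,4)=4, max(0,-1)=0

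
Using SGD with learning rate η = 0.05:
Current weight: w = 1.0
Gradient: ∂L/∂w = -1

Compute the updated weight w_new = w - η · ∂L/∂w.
w_new = 1.05

w_new = w - η·∂L/∂w = 1.0 - 0.05×(-1) = 1.0 - (-0.05) = 1.05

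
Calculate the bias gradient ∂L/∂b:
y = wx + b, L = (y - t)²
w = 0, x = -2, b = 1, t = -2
∂L/∂b = 6

y = wx + b = (0)(-2) + 1 = 1
∂L/∂y = 2(y - t) = 2(1 - -2) = 6
∂y/∂b = 1
∂L/∂b = ∂L/∂y · ∂y/∂b = 6 × 1 = 6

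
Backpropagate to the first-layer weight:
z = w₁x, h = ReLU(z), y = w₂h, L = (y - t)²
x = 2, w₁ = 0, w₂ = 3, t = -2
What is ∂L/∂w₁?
∂L/∂w₁ = 0

Forward pass:
z = w₁x = 0×2 = 0
h = ReLU(0) = 0
y = w₂h = 3×0 = 0

Backward pass:
∂L/∂y = 2(y - t) = 2(0 - -2) = 4
∂y/∂h = w₂ = 3
∂h/∂z = 0 (ReLU derivative)
∂z/∂w₁ = x = 2

∂L/∂w₁ = 4 × 3 × 0 × 2 = 0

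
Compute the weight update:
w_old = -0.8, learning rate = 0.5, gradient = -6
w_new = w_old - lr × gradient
w_new = 2.2

w_new = w - η·∂L/∂w = -0.8 - 0.5×(-6) = -0.8 - (-3) = 2.2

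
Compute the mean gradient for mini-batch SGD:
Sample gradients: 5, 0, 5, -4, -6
Average gradient = 0

Average = (1/5)(5 + 0 + 5 + -4 + -6) = 0/5 = 0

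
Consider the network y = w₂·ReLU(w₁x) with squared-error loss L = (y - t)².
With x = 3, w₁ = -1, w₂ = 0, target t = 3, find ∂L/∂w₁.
∂L/∂w₁ = 0

Forward pass:
z = w₁x = -1×3 = -3
h = ReLU(-3) = 0
y = w₂h = 0×0 = 0

Backward pass:
∂L/∂y = 2(y - t) = 2(0 - 3) = -6
∂y/∂h = w₂ = 0
∂h/∂z = 0 (ReLU derivative)
∂z/∂w₁ = x = 3

∂L/∂w₁ = -6 × 0 × 0 × 3 = 0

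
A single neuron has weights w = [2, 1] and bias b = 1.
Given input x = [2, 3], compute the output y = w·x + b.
y = 8

y = (2)(2) + (1)(3) + 1 = 8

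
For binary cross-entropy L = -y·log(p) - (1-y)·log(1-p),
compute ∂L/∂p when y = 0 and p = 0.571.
∂L/∂p = 2.331

∂L/∂p = -y/p + (1-y)/(1-p) = 0 + 1/0.429 = 2.331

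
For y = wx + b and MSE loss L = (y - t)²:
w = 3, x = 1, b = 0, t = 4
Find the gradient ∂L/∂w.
∂L/∂w = -2

y = wx + b = (3)(1) + 0 = 3
∂L/∂y = 2(y - t) = 2(3 - 4) = -2
∂y/∂w = x = 1
∂L/∂w = ∂L/∂y · ∂y/∂w = -2 × 1 = -2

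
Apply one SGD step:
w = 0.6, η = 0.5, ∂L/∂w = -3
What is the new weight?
w_new = 2.1

w_new = w - η·∂L/∂w = 0.6 - 0.5×(-3) = 0.6 - (-1.5) = 2.1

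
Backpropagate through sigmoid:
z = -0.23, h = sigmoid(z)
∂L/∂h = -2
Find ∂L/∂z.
∂L/∂z = -0.4934

σ(-0.23) = 0.4428
σ'(-0.23) = σ(-0.23)(1 - σ(-0.23)) = 0.4428 × 0.5572 = 0.2467
∂L/∂z = ∂L/∂h · σ'(z) = -2 × 0.2467 = -0.4934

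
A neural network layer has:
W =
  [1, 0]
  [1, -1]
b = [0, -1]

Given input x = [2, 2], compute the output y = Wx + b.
y = [2, -1]

Wx = [1×2 + 0×2, 1×2 + -1×2]
   = [2, 0]
y = Wx + b = [2 + 0, 0 + -1] = [2, -1]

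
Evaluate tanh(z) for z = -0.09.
-0.08976

tanh(-0.09) = (e^(-0.09) - e^(0.09))/(e^(-0.09) + e^(0.09)) = -0.08976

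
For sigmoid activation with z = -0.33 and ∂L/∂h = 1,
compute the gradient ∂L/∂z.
∂L/∂z = 0.2433

σ(-0.33) = 0.4182
σ'(-0.33) = σ(-0.33)(1 - σ(-0.33)) = 0.4182 × 0.5818 = 0.2433
∂L/∂z = ∂L/∂h · σ'(z) = 1 × 0.2433 = 0.2433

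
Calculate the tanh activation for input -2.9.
-0.994

tanh(-2.9) = (e^(-2.9) - e^(2.9))/(e^(-2.9) + e^(2.9)) = -0.994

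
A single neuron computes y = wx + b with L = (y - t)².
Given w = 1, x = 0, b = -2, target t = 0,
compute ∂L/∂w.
∂L/∂w = 0

y = wx + b = (1)(0) + -2 = -2
∂L/∂y = 2(y - t) = 2(-2 - 0) = -4
∂y/∂w = x = 0
∂L/∂w = ∂L/∂y · ∂y/∂w = -4 × 0 = 0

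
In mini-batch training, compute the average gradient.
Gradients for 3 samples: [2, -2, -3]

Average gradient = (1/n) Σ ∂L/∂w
Average gradient = -1

Average = (1/3)(2 + -2 + -3) = -3/3 = -1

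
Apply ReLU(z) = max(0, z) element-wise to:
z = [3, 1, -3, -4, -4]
h = [3, 1, 0, 0, 0]

ReLU applied element-wise: max(0,3)=3, max(0,1)=1, max(0,-3)=0, max(0,-4)=0, max(0,-4)=0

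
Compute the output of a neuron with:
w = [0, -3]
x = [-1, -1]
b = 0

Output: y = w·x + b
y = 3

y = (0)(-1) + (-3)(-1) + 0 = 3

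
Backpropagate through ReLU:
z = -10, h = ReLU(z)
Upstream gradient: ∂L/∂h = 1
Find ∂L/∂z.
∂L/∂z = 0

h = ReLU(-10) = 0
Since z < 0: ∂h/∂z = 0
∂L/∂z = ∂L/∂h · ∂h/∂z = 1 × 0 = 0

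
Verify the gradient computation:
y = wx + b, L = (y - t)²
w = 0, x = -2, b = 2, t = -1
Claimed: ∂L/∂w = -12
Correct

y = (0)(-2) + 2 = 2
∂L/∂y = 2(y - t) = 2(2 - -1) = 6
∂y/∂w = x = -2
∂L/∂w = 6 × -2 = -12

Claimed value: -12
Correct: The correct gradient is -12.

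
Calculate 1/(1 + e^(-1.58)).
0.8292

sigmoid(1.58) = 1/(1 + e^(-1.58)) = 1/(1 + 0.206) = 0.8292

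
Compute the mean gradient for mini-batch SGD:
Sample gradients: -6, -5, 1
Average gradient = -3.333

Average = (1/3)(-6 + -5 + 1) = -10/3 = -3.333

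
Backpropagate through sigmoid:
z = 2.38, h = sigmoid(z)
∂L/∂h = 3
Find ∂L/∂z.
∂L/∂z = 0.2326

σ(2.38) = 0.9153
σ'(2.38) = σ(2.38)(1 - σ(2.38)) = 0.9153 × 0.08471 = 0.07753
∂L/∂z = ∂L/∂h · σ'(z) = 3 × 0.07753 = 0.2326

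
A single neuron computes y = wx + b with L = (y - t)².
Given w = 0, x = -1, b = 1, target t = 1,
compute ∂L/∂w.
∂L/∂w = 0

y = wx + b = (0)(-1) + 1 = 1
∂L/∂y = 2(y - t) = 2(1 - 1) = 0
∂y/∂w = x = -1
∂L/∂w = ∂L/∂y · ∂y/∂w = 0 × -1 = 0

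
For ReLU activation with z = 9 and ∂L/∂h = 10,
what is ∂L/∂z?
∂L/∂z = 10

h = ReLU(9) = 9
Since z > 0: ∂h/∂z = 1
∂L/∂z = ∂L/∂h · ∂h/∂z = 10 × 1 = 10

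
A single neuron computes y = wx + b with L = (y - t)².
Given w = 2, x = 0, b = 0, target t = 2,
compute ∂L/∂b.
∂L/∂b = -4

y = wx + b = (2)(0) + 0 = 0
∂L/∂y = 2(y - t) = 2(0 - 2) = -4
∂y/∂b = 1
∂L/∂b = ∂L/∂y · ∂y/∂b = -4 × 1 = -4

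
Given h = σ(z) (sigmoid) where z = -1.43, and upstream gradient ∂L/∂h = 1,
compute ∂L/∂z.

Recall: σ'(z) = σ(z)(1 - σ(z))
∂L/∂z = 0.1558

σ(-1.43) = 0.1931
σ'(-1.43) = σ(-1.43)(1 - σ(-1.43)) = 0.1931 × 0.8069 = 0.1558
∂L/∂z = ∂L/∂h · σ'(z) = 1 × 0.1558 = 0.1558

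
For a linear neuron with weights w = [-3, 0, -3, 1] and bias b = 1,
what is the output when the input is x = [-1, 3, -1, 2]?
y = 9

y = (-3)(-1) + (0)(3) + (-3)(-1) + (1)(2) + 1 = 9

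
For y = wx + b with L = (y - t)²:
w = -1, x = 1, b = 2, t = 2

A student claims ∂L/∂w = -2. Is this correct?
Correct

y = (-1)(1) + 2 = 1
∂L/∂y = 2(y - t) = 2(1 - 2) = -2
∂y/∂w = x = 1
∂L/∂w = -2 × 1 = -2

Claimed value: -2
Correct: The correct gradient is -2.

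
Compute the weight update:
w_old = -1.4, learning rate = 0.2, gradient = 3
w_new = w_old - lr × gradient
w_new = -2

w_new = w - η·∂L/∂w = -1.4 - 0.2×(3) = -1.4 - (0.6) = -2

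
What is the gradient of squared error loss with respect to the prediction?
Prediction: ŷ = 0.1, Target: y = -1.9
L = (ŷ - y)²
∂L/∂ŷ = 4.0

∂L/∂ŷ = 2(ŷ - y) = 2(0.1 - -1.9) = 2(2.0) = 4.0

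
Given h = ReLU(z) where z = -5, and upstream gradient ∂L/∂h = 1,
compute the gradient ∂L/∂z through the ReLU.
∂L/∂z = 0

h = ReLU(-5) = 0
Since z < 0: ∂h/∂z = 0
∂L/∂z = ∂L/∂h · ∂h/∂z = 1 × 0 = 0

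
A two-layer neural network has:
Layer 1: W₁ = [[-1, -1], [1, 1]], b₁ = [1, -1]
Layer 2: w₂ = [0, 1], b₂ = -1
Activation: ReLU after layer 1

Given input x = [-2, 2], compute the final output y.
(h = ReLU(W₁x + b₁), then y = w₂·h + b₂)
y = -1

Layer 1 pre-activation: z₁ = [1, -1]
After ReLU: h = [1, 0]
Layer 2 output: y = 0×1 + 1×0 + -1 = -1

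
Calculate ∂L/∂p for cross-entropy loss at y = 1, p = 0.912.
∂L/∂p = -1.096

∂L/∂p = -y/p + (1-y)/(1-p) = -1/0.912 + 0 = -1.096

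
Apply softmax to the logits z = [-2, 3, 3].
p = [0.0034, 0.4983, 0.4983]

exp(z) = [0.1353, 20.09, 20.09]
Sum = 40.31
p = [0.0034, 0.4983, 0.4983]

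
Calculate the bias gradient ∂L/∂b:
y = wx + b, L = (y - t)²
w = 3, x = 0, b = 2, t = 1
∂L/∂b = 2

y = wx + b = (3)(0) + 2 = 2
∂L/∂y = 2(y - t) = 2(2 - 1) = 2
∂y/∂b = 1
∂L/∂b = ∂L/∂y · ∂y/∂b = 2 × 1 = 2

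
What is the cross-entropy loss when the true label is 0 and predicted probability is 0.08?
L = 0.08338

L = -0·log(0.08) - 1·log(0.92) = -log(0.92) = 0.08338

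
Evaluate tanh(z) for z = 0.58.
0.5227

tanh(0.58) = (e^(0.58) - e^(-0.58))/(e^(0.58) + e^(-0.58)) = 0.5227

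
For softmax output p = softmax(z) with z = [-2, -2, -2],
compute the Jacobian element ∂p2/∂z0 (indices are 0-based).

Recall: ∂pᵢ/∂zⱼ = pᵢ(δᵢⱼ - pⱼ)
∂p2/∂z0 = -0.1111

p = softmax(z) = [0.3333, 0.3333, 0.3333]
p2 = 0.3333, p0 = 0.3333

∂p2/∂z0 = -p2 × p0 = -0.3333 × 0.3333 = -0.1111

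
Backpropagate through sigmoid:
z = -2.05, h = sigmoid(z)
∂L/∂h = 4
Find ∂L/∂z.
∂L/∂z = 0.4042

σ(-2.05) = 0.1141
σ'(-2.05) = σ(-2.05)(1 - σ(-2.05)) = 0.1141 × 0.8859 = 0.101
∂L/∂z = ∂L/∂h · σ'(z) = 4 × 0.101 = 0.4042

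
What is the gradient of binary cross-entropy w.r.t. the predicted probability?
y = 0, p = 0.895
∂L/∂p = 9.524

∂L/∂p = -y/p + (1-y)/(1-p) = 0 + 1/0.105 = 9.524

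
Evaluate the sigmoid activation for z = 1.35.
0.7941

sigmoid(1.35) = 1/(1 + e^(-1.35)) = 1/(1 + 0.2592) = 0.7941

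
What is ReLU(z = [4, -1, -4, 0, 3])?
h = [4, 0, 0, 0, 3]

ReLU applied element-wise: max(0,4)=4, max(0,-1)=0, max(0,-4)=0, max(0,0)=0, max(0,3)=3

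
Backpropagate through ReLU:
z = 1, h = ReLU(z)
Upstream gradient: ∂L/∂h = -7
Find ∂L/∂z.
∂L/∂z = -7

h = ReLU(1) = 1
Since z > 0: ∂h/∂z = 1
∂L/∂z = ∂L/∂h · ∂h/∂z = -7 × 1 = -7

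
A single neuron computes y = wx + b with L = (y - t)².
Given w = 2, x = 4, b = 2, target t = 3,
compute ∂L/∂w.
∂L/∂w = 56

y = wx + b = (2)(4) + 2 = 10
∂L/∂y = 2(y - t) = 2(10 - 3) = 14
∂y/∂w = x = 4
∂L/∂w = ∂L/∂y · ∂y/∂w = 14 × 4 = 56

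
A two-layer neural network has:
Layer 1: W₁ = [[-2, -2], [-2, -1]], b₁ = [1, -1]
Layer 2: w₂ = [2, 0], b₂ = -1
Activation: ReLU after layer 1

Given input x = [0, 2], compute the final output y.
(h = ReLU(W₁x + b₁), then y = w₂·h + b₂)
y = -1

Layer 1 pre-activation: z₁ = [-3, -3]
After ReLU: h = [0, 0]
Layer 2 output: y = 2×0 + 0×0 + -1 = -1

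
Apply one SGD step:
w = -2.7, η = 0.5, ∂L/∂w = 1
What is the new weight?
w_new = -3.2

w_new = w - η·∂L/∂w = -2.7 - 0.5×(1) = -2.7 - (0.5) = -3.2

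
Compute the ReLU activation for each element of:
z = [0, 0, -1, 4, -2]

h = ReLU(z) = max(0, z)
h = [0, 0, 0, 4, 0]

ReLU applied element-wise: max(0,0)=0, max(0,0)=0, max(0,-1)=0, max(0,4)=4, max(0,-2)=0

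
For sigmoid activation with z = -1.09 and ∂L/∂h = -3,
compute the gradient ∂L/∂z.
∂L/∂z = -0.5649

σ(-1.09) = 0.2516
σ'(-1.09) = σ(-1.09)(1 - σ(-1.09)) = 0.2516 × 0.7484 = 0.1883
∂L/∂z = ∂L/∂h · σ'(z) = -3 × 0.1883 = -0.5649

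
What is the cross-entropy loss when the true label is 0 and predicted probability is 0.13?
L = 0.1393

L = -0·log(0.13) - 1·log(0.87) = -log(0.87) = 0.1393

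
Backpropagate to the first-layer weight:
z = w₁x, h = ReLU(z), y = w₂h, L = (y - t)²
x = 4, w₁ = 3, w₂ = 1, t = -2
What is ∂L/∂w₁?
∂L/∂w₁ = 112

Forward pass:
z = w₁x = 3×4 = 12
h = ReLU(12) = 12
y = w₂h = 1×12 = 12

Backward pass:
∂L/∂y = 2(y - t) = 2(12 - -2) = 28
∂y/∂h = w₂ = 1
∂h/∂z = 1 (ReLU derivative)
∂z/∂w₁ = x = 4

∂L/∂w₁ = 28 × 1 × 1 × 4 = 112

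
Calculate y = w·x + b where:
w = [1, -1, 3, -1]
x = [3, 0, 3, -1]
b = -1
y = 12

y = (1)(3) + (-1)(0) + (3)(3) + (-1)(-1) + -1 = 12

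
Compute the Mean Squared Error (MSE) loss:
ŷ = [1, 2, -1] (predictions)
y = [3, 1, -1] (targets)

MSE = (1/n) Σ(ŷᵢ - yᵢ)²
MSE = 1.667

MSE = (1/3)((1-3)² + (2-1)² + (-1--1)²) = (1/3)(4 + 1 + 0) = 1.667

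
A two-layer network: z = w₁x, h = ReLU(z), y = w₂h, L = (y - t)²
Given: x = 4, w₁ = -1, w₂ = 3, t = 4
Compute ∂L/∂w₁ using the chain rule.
∂L/∂w₁ = 0

Forward pass:
z = w₁x = -1×4 = -4
h = ReLU(-4) = 0
y = w₂h = 3×0 = 0

Backward pass:
∂L/∂y = 2(y - t) = 2(0 - 4) = -8
∂y/∂h = w₂ = 3
∂h/∂z = 0 (ReLU derivative)
∂z/∂w₁ = x = 4

∂L/∂w₁ = -8 × 3 × 0 × 4 = 0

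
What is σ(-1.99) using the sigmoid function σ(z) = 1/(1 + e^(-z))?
0.1203

sigmoid(-1.99) = 1/(1 + e^(1.99)) = 1/(1 + 7.316) = 0.1203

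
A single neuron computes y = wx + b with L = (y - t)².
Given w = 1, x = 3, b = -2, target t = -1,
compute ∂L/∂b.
∂L/∂b = 4

y = wx + b = (1)(3) + -2 = 1
∂L/∂y = 2(y - t) = 2(1 - -1) = 4
∂y/∂b = 1
∂L/∂b = ∂L/∂y · ∂y/∂b = 4 × 1 = 4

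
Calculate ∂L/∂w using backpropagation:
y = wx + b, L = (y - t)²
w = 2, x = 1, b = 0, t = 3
∂L/∂w = -2

y = wx + b = (2)(1) + 0 = 2
∂L/∂y = 2(y - t) = 2(2 - 3) = -2
∂y/∂w = x = 1
∂L/∂w = ∂L/∂y · ∂y/∂w = -2 × 1 = -2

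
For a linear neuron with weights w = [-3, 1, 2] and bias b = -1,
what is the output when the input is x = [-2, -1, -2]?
y = 0

y = (-3)(-2) + (1)(-1) + (2)(-2) + -1 = 0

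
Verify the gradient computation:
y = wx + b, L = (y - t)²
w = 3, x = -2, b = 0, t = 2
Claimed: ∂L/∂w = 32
Correct

y = (3)(-2) + 0 = -6
∂L/∂y = 2(y - t) = 2(-6 - 2) = -16
∂y/∂w = x = -2
∂L/∂w = -16 × -2 = 32

Claimed value: 32
Correct: The correct gradient is 32.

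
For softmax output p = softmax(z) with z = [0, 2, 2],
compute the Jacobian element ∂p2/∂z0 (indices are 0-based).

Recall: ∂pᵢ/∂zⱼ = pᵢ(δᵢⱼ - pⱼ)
∂p2/∂z0 = -0.02968

p = softmax(z) = [0.06338, 0.4683, 0.4683]
p2 = 0.4683, p0 = 0.06338

∂p2/∂z0 = -p2 × p0 = -0.4683 × 0.06338 = -0.02968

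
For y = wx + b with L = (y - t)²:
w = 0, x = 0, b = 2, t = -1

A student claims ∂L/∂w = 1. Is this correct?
Incorrect

y = (0)(0) + 2 = 2
∂L/∂y = 2(y - t) = 2(2 - -1) = 6
∂y/∂w = x = 0
∂L/∂w = 6 × 0 = 0

Claimed value: 1
Incorrect: The correct gradient is 0.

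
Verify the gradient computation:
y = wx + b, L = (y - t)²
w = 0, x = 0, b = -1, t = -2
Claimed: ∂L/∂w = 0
Correct

y = (0)(0) + -1 = -1
∂L/∂y = 2(y - t) = 2(-1 - -2) = 2
∂y/∂w = x = 0
∂L/∂w = 2 × 0 = 0

Claimed value: 0
Correct: The correct gradient is 0.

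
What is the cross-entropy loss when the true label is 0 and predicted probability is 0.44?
L = 0.5798

L = -0·log(0.44) - 1·log(0.56) = -log(0.56) = 0.5798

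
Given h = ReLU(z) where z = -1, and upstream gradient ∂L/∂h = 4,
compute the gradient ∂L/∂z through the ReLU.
∂L/∂z = 0

h = ReLU(-1) = 0
Since z < 0: ∂h/∂z = 0
∂L/∂z = ∂L/∂h · ∂h/∂z = 4 × 0 = 0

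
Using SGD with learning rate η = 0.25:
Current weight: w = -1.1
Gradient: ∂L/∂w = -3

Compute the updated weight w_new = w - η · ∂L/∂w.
w_new = -0.35

w_new = w - η·∂L/∂w = -1.1 - 0.25×(-3) = -1.1 - (-0.75) = -0.35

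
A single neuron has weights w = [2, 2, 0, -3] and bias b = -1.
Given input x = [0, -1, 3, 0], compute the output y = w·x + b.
y = -3

y = (2)(0) + (2)(-1) + (0)(3) + (-3)(0) + -1 = -3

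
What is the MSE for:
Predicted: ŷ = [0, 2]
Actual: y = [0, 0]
MSE = 2

MSE = (1/2)((0-0)² + (2-0)²) = (1/2)(0 + 4) = 2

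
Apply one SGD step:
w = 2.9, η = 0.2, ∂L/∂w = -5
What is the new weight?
w_new = 3.9

w_new = w - η·∂L/∂w = 2.9 - 0.2×(-5) = 2.9 - (-1) = 3.9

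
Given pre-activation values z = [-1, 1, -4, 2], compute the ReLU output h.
h = [0, 1, 0, 2]

ReLU applied element-wise: max(0,-1)=0, max(0,1)=1, max(0,-4)=0, max(0,2)=2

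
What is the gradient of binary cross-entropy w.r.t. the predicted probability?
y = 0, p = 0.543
∂L/∂p = 2.188

∂L/∂p = -y/p + (1-y)/(1-p) = 0 + 1/0.457 = 2.188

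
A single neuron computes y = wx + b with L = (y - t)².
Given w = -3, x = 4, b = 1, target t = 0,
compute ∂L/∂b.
∂L/∂b = -22

y = wx + b = (-3)(4) + 1 = -11
∂L/∂y = 2(y - t) = 2(-11 - 0) = -22
∂y/∂b = 1
∂L/∂b = ∂L/∂y · ∂y/∂b = -22 × 1 = -22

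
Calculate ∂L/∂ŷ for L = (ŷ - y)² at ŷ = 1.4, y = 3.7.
∂L/∂ŷ = -4.6

∂L/∂ŷ = 2(ŷ - y) = 2(1.4 - 3.7) = 2(-2.3) = -4.6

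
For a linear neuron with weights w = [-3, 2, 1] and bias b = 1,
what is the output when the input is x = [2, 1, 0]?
y = -3

y = (-3)(2) + (2)(1) + (1)(0) + 1 = -3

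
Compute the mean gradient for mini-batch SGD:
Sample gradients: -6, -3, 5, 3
Average gradient = -0.25

Average = (1/4)(-6 + -3 + 5 + 3) = -1/4 = -0.25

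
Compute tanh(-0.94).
-0.7352

tanh(-0.94) = (e^(-0.94) - e^(0.94))/(e^(-0.94) + e^(0.94)) = -0.7352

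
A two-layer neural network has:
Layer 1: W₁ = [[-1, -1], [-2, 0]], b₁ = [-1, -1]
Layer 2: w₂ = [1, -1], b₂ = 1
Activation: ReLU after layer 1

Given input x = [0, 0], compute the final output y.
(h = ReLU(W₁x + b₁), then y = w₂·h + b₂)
y = 1

Layer 1 pre-activation: z₁ = [-1, -1]
After ReLU: h = [0, 0]
Layer 2 output: y = 1×0 + -1×0 + 1 = 1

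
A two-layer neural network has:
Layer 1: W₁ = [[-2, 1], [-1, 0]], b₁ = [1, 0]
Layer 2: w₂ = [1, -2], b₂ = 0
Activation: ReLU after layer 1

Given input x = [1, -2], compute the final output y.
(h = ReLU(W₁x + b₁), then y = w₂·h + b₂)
y = 0

Layer 1 pre-activation: z₁ = [-3, -1]
After ReLU: h = [0, 0]
Layer 2 output: y = 1×0 + -2×0 + 0 = 0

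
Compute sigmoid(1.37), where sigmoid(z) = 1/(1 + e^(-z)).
0.7974

sigmoid(1.37) = 1/(1 + e^(-1.37)) = 1/(1 + 0.2541) = 0.7974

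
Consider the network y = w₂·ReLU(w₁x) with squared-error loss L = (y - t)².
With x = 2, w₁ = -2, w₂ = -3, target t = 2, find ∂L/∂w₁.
∂L/∂w₁ = 0

Forward pass:
z = w₁x = -2×2 = -4
h = ReLU(-4) = 0
y = w₂h = -3×0 = 0

Backward pass:
∂L/∂y = 2(y - t) = 2(0 - 2) = -4
∂y/∂h = w₂ = -3
∂h/∂z = 0 (ReLU derivative)
∂z/∂w₁ = x = 2

∂L/∂w₁ = -4 × -3 × 0 × 2 = 0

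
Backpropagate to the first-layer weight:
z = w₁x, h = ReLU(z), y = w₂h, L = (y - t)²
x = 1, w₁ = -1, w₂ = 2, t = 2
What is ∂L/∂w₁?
∂L/∂w₁ = 0

Forward pass:
z = w₁x = -1×1 = -1
h = ReLU(-1) = 0
y = w₂h = 2×0 = 0

Backward pass:
∂L/∂y = 2(y - t) = 2(0 - 2) = -4
∂y/∂h = w₂ = 2
∂h/∂z = 0 (ReLU derivative)
∂z/∂w₁ = x = 1

∂L/∂w₁ = -4 × 2 × 0 × 1 = 0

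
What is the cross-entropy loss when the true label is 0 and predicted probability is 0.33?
L = 0.4005

L = -0·log(0.33) - 1·log(0.67) = -log(0.67) = 0.4005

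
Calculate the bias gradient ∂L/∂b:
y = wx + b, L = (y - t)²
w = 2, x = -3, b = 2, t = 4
∂L/∂b = -16

y = wx + b = (2)(-3) + 2 = -4
∂L/∂y = 2(y - t) = 2(-4 - 4) = -16
∂y/∂b = 1
∂L/∂b = ∂L/∂y · ∂y/∂b = -16 × 1 = -16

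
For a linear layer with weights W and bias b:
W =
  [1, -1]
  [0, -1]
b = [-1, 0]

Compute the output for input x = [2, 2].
y = [-1, -2]

Wx = [1×2 + -1×2, 0×2 + -1×2]
   = [0, -2]
y = Wx + b = [0 + -1, -2 + 0] = [-1, -2]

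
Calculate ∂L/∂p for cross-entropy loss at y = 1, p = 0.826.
∂L/∂p = -1.211

∂L/∂p = -y/p + (1-y)/(1-p) = -1/0.826 + 0 = -1.211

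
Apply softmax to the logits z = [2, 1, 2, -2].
p = [0.4191, 0.1542, 0.4191, 0.0077]

exp(z) = [7.389, 2.718, 7.389, 0.1353]
Sum = 17.63
p = [0.4191, 0.1542, 0.4191, 0.0077]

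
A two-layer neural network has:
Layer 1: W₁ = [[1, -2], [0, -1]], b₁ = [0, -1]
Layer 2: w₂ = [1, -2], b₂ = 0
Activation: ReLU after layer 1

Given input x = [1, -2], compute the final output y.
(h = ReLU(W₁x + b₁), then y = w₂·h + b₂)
y = 3

Layer 1 pre-activation: z₁ = [5, 1]
After ReLU: h = [5, 1]
Layer 2 output: y = 1×5 + -2×1 + 0 = 3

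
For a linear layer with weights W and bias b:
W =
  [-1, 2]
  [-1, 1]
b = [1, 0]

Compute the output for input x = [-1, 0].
y = [2, 1]

Wx = [-1×-1 + 2×0, -1×-1 + 1×0]
   = [1, 1]
y = Wx + b = [1 + 1, 1 + 0] = [2, 1]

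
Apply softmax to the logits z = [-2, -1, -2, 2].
p = [0.0169, 0.0458, 0.0169, 0.9205]

exp(z) = [0.1353, 0.3679, 0.1353, 7.389]
Sum = 8.028
p = [0.0169, 0.0458, 0.0169, 0.9205]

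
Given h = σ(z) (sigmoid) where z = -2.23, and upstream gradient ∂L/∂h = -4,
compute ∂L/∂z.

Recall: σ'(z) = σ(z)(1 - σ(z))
∂L/∂z = -0.3506

σ(-2.23) = 0.09709
σ'(-2.23) = σ(-2.23)(1 - σ(-2.23)) = 0.09709 × 0.9029 = 0.08766
∂L/∂z = ∂L/∂h · σ'(z) = -4 × 0.08766 = -0.3506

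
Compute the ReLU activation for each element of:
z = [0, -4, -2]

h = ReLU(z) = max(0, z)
h = [0, 0, 0]

ReLU applied element-wise: max(0,0)=0, max(0,-4)=0, max(0,-2)=0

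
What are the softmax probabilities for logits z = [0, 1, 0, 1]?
p = [0.1345, 0.3655, 0.1345, 0.3655]

exp(z) = [1, 2.718, 1, 2.718]
Sum = 7.437
p = [0.1345, 0.3655, 0.1345, 0.3655]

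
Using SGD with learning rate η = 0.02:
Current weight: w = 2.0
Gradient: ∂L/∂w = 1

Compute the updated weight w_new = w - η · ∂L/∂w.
w_new = 1.98

w_new = w - η·∂L/∂w = 2.0 - 0.02×(1) = 2.0 - (0.02) = 1.98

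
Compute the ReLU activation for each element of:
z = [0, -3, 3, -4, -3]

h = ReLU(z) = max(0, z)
h = [0, 0, 3, 0, 0]

ReLU applied element-wise: max(0,0)=0, max(0,-3)=0, max(0,3)=3, max(0,-4)=0, max(0,-3)=0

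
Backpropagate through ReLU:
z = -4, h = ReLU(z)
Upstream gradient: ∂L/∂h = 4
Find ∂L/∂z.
∂L/∂z = 0

h = ReLU(-4) = 0
Since z < 0: ∂h/∂z = 0
∂L/∂z = ∂L/∂h · ∂h/∂z = 4 × 0 = 0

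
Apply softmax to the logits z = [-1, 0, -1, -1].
p = [0.1749, 0.4754, 0.1749, 0.1749]

exp(z) = [0.3679, 1, 0.3679, 0.3679]
Sum = 2.104
p = [0.1749, 0.4754, 0.1749, 0.1749]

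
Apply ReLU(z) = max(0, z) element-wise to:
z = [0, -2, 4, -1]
h = [0, 0, 4, 0]

ReLU applied element-wise: max(0,0)=0, max(0,-2)=0, max(0,4)=4, max(0,-1)=0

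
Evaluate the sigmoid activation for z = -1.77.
0.1455

sigmoid(-1.77) = 1/(1 + e^(1.77)) = 1/(1 + 5.871) = 0.1455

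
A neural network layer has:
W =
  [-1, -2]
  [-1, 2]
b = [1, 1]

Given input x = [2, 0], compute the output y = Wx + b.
y = [-1, -1]

Wx = [-1×2 + -2×0, -1×2 + 2×0]
   = [-2, -2]
y = Wx + b = [-2 + 1, -2 + 1] = [-1, -1]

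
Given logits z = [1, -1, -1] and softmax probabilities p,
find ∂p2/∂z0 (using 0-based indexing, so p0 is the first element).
∂p2/∂z0 = -0.08382

p = softmax(z) = [0.787, 0.1065, 0.1065]
p2 = 0.1065, p0 = 0.787

∂p2/∂z0 = -p2 × p0 = -0.1065 × 0.787 = -0.08382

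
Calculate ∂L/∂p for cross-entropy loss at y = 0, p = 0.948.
∂L/∂p = 19.23

∂L/∂p = -y/p + (1-y)/(1-p) = 0 + 1/0.052 = 19.23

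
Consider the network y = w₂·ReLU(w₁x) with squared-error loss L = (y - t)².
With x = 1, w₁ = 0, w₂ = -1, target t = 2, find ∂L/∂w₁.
∂L/∂w₁ = 0

Forward pass:
z = w₁x = 0×1 = 0
h = ReLU(0) = 0
y = w₂h = -1×0 = 0

Backward pass:
∂L/∂y = 2(y - t) = 2(0 - 2) = -4
∂y/∂h = w₂ = -1
∂h/∂z = 0 (ReLU derivative)
∂z/∂w₁ = x = 1

∂L/∂w₁ = -4 × -1 × 0 × 1 = 0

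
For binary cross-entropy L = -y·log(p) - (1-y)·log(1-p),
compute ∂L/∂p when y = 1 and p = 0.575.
∂L/∂p = -1.739

∂L/∂p = -y/p + (1-y)/(1-p) = -1/0.575 + 0 = -1.739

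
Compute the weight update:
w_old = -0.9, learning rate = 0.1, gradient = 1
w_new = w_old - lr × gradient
w_new = -1

w_new = w - η·∂L/∂w = -0.9 - 0.1×(1) = -0.9 - (0.1) = -1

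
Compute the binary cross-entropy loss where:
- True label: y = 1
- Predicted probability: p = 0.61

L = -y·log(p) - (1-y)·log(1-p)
L = 0.4943

L = -1·log(0.61) - 0·log(0.39) = -log(0.61) = 0.4943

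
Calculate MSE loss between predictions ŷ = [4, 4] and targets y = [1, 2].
MSE = 6.5

MSE = (1/2)((4-1)² + (4-2)²) = (1/2)(9 + 4) = 6.5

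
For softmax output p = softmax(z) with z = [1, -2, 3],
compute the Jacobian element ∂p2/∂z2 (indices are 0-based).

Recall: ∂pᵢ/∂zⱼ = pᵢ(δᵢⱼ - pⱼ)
∂p2/∂z2 = 0.1089

p = softmax(z) = [0.1185, 0.0059, 0.8756]
p2 = 0.8756

∂p2/∂z2 = p2(1 - p2) = 0.8756 × (1 - 0.8756) = 0.1089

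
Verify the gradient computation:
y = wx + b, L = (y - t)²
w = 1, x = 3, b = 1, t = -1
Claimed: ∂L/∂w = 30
Correct

y = (1)(3) + 1 = 4
∂L/∂y = 2(y - t) = 2(4 - -1) = 10
∂y/∂w = x = 3
∂L/∂w = 10 × 3 = 30

Claimed value: 30
Correct: The correct gradient is 30.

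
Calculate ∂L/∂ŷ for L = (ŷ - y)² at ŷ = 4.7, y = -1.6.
∂L/∂ŷ = 12.6

∂L/∂ŷ = 2(ŷ - y) = 2(4.7 - -1.6) = 2(6.3) = 12.6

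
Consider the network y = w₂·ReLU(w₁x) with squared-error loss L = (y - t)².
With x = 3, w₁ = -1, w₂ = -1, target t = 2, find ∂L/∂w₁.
∂L/∂w₁ = 0

Forward pass:
z = w₁x = -1×3 = -3
h = ReLU(-3) = 0
y = w₂h = -1×0 = 0

Backward pass:
∂L/∂y = 2(y - t) = 2(0 - 2) = -4
∂y/∂h = w₂ = -1
∂h/∂z = 0 (ReLU derivative)
∂z/∂w₁ = x = 3

∂L/∂w₁ = -4 × -1 × 0 × 3 = 0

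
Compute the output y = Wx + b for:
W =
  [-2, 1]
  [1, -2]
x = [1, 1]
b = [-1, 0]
y = [-2, -1]

Wx = [-2×1 + 1×1, 1×1 + -2×1]
   = [-1, -1]
y = Wx + b = [-1 + -1, -1 + 0] = [-2, -1]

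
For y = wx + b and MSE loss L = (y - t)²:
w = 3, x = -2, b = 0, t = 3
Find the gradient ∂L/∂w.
∂L/∂w = 36

y = wx + b = (3)(-2) + 0 = -6
∂L/∂y = 2(y - t) = 2(-6 - 3) = -18
∂y/∂w = x = -2
∂L/∂w = ∂L/∂y · ∂y/∂w = -18 × -2 = 36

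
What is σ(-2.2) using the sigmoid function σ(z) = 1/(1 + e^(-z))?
0.09975

sigmoid(-2.2) = 1/(1 + e^(2.2)) = 1/(1 + 9.025) = 0.09975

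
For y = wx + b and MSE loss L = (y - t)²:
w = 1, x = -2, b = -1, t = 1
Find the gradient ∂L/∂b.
∂L/∂b = -8

y = wx + b = (1)(-2) + -1 = -3
∂L/∂y = 2(y - t) = 2(-3 - 1) = -8
∂y/∂b = 1
∂L/∂b = ∂L/∂y · ∂y/∂b = -8 × 1 = -8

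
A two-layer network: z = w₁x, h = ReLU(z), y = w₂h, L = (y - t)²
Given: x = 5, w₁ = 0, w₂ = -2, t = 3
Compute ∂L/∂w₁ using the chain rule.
∂L/∂w₁ = 0

Forward pass:
z = w₁x = 0×5 = 0
h = ReLU(0) = 0
y = w₂h = -2×0 = 0

Backward pass:
∂L/∂y = 2(y - t) = 2(0 - 3) = -6
∂y/∂h = w₂ = -2
∂h/∂z = 0 (ReLU derivative)
∂z/∂w₁ = x = 5

∂L/∂w₁ = -6 × -2 × 0 × 5 = 0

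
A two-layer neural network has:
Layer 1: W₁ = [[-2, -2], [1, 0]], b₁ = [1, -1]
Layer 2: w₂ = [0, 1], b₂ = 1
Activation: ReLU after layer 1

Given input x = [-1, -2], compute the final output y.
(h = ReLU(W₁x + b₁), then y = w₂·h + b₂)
y = 1

Layer 1 pre-activation: z₁ = [7, -2]
After ReLU: h = [7, 0]
Layer 2 output: y = 0×7 + 1×0 + 1 = 1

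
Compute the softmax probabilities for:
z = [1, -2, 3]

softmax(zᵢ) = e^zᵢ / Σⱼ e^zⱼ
p = [0.1185, 0.0059, 0.8756]

exp(z) = [2.718, 0.1353, 20.09]
Sum = 22.94
p = [0.1185, 0.0059, 0.8756]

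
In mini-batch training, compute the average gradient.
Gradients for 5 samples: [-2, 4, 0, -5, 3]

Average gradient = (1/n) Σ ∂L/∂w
Average gradient = 0

Average = (1/5)(-2 + 4 + 0 + -5 + 3) = 0/5 = 0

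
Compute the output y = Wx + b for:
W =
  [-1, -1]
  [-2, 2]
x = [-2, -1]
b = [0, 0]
y = [3, 2]

Wx = [-1×-2 + -1×-1, -2×-2 + 2×-1]
   = [3, 2]
y = Wx + b = [3 + 0, 2 + 0] = [3, 2]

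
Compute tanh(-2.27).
-0.9789

tanh(-2.27) = (e^(-2.27) - e^(2.27))/(e^(-2.27) + e^(2.27)) = -0.9789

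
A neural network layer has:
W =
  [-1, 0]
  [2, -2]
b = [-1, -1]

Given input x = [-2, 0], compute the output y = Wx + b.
y = [1, -5]

Wx = [-1×-2 + 0×0, 2×-2 + -2×0]
   = [2, -4]
y = Wx + b = [2 + -1, -4 + -1] = [1, -5]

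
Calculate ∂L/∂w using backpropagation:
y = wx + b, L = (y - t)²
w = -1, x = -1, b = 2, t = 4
∂L/∂w = 2

y = wx + b = (-1)(-1) + 2 = 3
∂L/∂y = 2(y - t) = 2(3 - 4) = -2
∂y/∂w = x = -1
∂L/∂w = ∂L/∂y · ∂y/∂w = -2 × -1 = 2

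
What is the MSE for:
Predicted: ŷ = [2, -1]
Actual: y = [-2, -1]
MSE = 8

MSE = (1/2)((2--2)² + (-1--1)²) = (1/2)(16 + 0) = 8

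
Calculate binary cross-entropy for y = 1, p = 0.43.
L = 0.844

L = -1·log(0.43) - 0·log(0.57) = -log(0.43) = 0.844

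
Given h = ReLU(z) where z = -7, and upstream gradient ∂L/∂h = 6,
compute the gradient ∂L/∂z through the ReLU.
∂L/∂z = 0

h = ReLU(-7) = 0
Since z < 0: ∂h/∂z = 0
∂L/∂z = ∂L/∂h · ∂h/∂z = 6 × 0 = 0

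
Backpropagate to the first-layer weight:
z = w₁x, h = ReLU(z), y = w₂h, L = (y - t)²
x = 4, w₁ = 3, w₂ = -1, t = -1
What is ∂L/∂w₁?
∂L/∂w₁ = 88

Forward pass:
z = w₁x = 3×4 = 12
h = ReLU(12) = 12
y = w₂h = -1×12 = -12

Backward pass:
∂L/∂y = 2(y - t) = 2(-12 - -1) = -22
∂y/∂h = w₂ = -1
∂h/∂z = 1 (ReLU derivative)
∂z/∂w₁ = x = 4

∂L/∂w₁ = -22 × -1 × 1 × 4 = 88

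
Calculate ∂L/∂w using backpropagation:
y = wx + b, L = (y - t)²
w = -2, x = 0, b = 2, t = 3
∂L/∂w = 0

y = wx + b = (-2)(0) + 2 = 2
∂L/∂y = 2(y - t) = 2(2 - 3) = -2
∂y/∂w = x = 0
∂L/∂w = ∂L/∂y · ∂y/∂w = -2 × 0 = 0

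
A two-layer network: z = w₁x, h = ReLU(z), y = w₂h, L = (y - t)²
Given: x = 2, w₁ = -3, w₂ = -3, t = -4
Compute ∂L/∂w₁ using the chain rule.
∂L/∂w₁ = 0

Forward pass:
z = w₁x = -3×2 = -6
h = ReLU(-6) = 0
y = w₂h = -3×0 = 0

Backward pass:
∂L/∂y = 2(y - t) = 2(0 - -4) = 8
∂y/∂h = w₂ = -3
∂h/∂z = 0 (ReLU derivative)
∂z/∂w₁ = x = 2

∂L/∂w₁ = 8 × -3 × 0 × 2 = 0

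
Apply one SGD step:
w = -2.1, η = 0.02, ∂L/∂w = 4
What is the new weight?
w_new = -2.18

w_new = w - η·∂L/∂w = -2.1 - 0.02×(4) = -2.1 - (0.08) = -2.18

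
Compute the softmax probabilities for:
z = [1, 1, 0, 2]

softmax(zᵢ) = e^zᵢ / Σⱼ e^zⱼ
p = [0.1966, 0.1966, 0.0723, 0.5344]

exp(z) = [2.718, 2.718, 1, 7.389]
Sum = 13.83
p = [0.1966, 0.1966, 0.0723, 0.5344]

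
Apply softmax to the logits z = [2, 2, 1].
p = [0.4223, 0.4223, 0.1554]

exp(z) = [7.389, 7.389, 2.718]
Sum = 17.5
p = [0.4223, 0.4223, 0.1554]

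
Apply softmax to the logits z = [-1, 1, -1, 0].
p = [0.0826, 0.6103, 0.0826, 0.2245]

exp(z) = [0.3679, 2.718, 0.3679, 1]
Sum = 4.454
p = [0.0826, 0.6103, 0.0826, 0.2245]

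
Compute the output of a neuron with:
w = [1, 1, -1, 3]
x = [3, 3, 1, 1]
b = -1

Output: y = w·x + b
y = 7

y = (1)(3) + (1)(3) + (-1)(1) + (3)(1) + -1 = 7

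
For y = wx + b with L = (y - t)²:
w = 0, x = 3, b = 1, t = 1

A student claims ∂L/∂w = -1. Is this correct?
Incorrect

y = (0)(3) + 1 = 1
∂L/∂y = 2(y - t) = 2(1 - 1) = 0
∂y/∂w = x = 3
∂L/∂w = 0 × 3 = 0

Claimed value: -1
Incorrect: The correct gradient is 0.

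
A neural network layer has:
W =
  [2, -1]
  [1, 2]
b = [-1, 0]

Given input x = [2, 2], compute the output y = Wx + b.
y = [1, 6]

Wx = [2×2 + -1×2, 1×2 + 2×2]
   = [2, 6]
y = Wx + b = [2 + -1, 6 + 0] = [1, 6]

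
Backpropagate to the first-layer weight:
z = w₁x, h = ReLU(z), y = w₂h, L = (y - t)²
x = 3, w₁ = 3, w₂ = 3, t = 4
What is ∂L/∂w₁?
∂L/∂w₁ = 414

Forward pass:
z = w₁x = 3×3 = 9
h = ReLU(9) = 9
y = w₂h = 3×9 = 27

Backward pass:
∂L/∂y = 2(y - t) = 2(27 - 4) = 46
∂y/∂h = w₂ = 3
∂h/∂z = 1 (ReLU derivative)
∂z/∂w₁ = x = 3

∂L/∂w₁ = 46 × 3 × 1 × 3 = 414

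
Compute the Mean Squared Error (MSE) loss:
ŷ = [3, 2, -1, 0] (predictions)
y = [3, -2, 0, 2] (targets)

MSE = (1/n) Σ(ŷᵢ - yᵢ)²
MSE = 5.25

MSE = (1/4)((3-3)² + (2--2)² + (-1-0)² + (0-2)²) = (1/4)(0 + 16 + 1 + 4) = 5.25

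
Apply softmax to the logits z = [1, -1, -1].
p = [0.787, 0.1065, 0.1065]

exp(z) = [2.718, 0.3679, 0.3679]
Sum = 3.454
p = [0.787, 0.1065, 0.1065]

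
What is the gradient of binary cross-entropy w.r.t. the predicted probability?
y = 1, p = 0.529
∂L/∂p = -1.89

∂L/∂p = -y/p + (1-y)/(1-p) = -1/0.529 + 0 = -1.89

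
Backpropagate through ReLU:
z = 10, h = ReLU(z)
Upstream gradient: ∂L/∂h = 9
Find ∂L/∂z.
∂L/∂z = 9

h = ReLU(10) = 10
Since z > 0: ∂h/∂z = 1
∂L/∂z = ∂L/∂h · ∂h/∂z = 9 × 1 = 9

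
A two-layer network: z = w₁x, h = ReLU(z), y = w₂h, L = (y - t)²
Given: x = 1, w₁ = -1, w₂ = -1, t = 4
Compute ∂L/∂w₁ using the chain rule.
∂L/∂w₁ = 0

Forward pass:
z = w₁x = -1×1 = -1
h = ReLU(-1) = 0
y = w₂h = -1×0 = 0

Backward pass:
∂L/∂y = 2(y - t) = 2(0 - 4) = -8
∂y/∂h = w₂ = -1
∂h/∂z = 0 (ReLU derivative)
∂z/∂w₁ = x = 1

∂L/∂w₁ = -8 × -1 × 0 × 1 = 0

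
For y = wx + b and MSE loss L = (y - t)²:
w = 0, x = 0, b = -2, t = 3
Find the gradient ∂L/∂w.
∂L/∂w = 0

y = wx + b = (0)(0) + -2 = -2
∂L/∂y = 2(y - t) = 2(-2 - 3) = -10
∂y/∂w = x = 0
∂L/∂w = ∂L/∂y · ∂y/∂w = -10 × 0 = 0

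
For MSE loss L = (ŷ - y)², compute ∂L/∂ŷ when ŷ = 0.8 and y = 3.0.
∂L/∂ŷ = -4.4

∂L/∂ŷ = 2(ŷ - y) = 2(0.8 - 3.0) = 2(-2.2) = -4.4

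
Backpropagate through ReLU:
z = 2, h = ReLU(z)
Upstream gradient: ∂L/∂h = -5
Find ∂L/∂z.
∂L/∂z = -5

h = ReLU(2) = 2
Since z > 0: ∂h/∂z = 1
∂L/∂z = ∂L/∂h · ∂h/∂z = -5 × 1 = -5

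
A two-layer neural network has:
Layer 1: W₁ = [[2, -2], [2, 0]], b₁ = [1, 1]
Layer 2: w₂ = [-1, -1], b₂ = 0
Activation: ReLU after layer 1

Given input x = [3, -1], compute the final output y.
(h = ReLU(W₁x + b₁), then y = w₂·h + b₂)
y = -16

Layer 1 pre-activation: z₁ = [9, 7]
After ReLU: h = [9, 7]
Layer 2 output: y = -1×9 + -1×7 + 0 = -16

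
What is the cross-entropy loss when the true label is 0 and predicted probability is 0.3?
L = 0.3567

L = -0·log(0.3) - 1·log(0.7) = -log(0.7) = 0.3567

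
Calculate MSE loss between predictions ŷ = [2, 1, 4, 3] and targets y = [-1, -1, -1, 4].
MSE = 9.75

MSE = (1/4)((2--1)² + (1--1)² + (4--1)² + (3-4)²) = (1/4)(9 + 4 + 25 + 1) = 9.75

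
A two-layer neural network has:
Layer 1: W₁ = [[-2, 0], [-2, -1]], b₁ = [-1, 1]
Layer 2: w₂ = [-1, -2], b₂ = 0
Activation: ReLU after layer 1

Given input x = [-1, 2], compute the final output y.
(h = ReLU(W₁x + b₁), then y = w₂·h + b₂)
y = -3

Layer 1 pre-activation: z₁ = [1, 1]
After ReLU: h = [1, 1]
Layer 2 output: y = -1×1 + -2×1 + 0 = -3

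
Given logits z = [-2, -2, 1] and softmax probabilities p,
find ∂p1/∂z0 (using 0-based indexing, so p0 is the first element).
∂p1/∂z0 = -0.00205

p = softmax(z) = [0.04528, 0.04528, 0.9094]
p1 = 0.04528, p0 = 0.04528

∂p1/∂z0 = -p1 × p0 = -0.04528 × 0.04528 = -0.00205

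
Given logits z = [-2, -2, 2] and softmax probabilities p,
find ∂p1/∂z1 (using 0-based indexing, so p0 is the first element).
∂p1/∂z1 = 0.01736

p = softmax(z) = [0.01767, 0.01767, 0.9647]
p1 = 0.01767

∂p1/∂z1 = p1(1 - p1) = 0.01767 × (1 - 0.01767) = 0.01736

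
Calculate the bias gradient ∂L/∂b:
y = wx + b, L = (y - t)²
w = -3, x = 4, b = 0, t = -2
∂L/∂b = -20

y = wx + b = (-3)(4) + 0 = -12
∂L/∂y = 2(y - t) = 2(-12 - -2) = -20
∂y/∂b = 1
∂L/∂b = ∂L/∂y · ∂y/∂b = -20 × 1 = -20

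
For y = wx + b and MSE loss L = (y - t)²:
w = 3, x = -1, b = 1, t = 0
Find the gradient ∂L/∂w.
∂L/∂w = 4

y = wx + b = (3)(-1) + 1 = -2
∂L/∂y = 2(y - t) = 2(-2 - 0) = -4
∂y/∂w = x = -1
∂L/∂w = ∂L/∂y · ∂y/∂w = -4 × -1 = 4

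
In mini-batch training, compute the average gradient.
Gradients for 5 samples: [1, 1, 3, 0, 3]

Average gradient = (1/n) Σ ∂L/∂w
Average gradient = 1.6

Average = (1/5)(1 + 1 + 3 + 0 + 3) = 8/5 = 1.6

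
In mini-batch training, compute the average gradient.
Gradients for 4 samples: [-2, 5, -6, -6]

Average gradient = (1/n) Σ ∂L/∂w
Average gradient = -2.25

Average = (1/4)(-2 + 5 + -6 + -6) = -9/4 = -2.25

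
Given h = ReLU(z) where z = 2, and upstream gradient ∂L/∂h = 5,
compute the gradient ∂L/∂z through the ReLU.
∂L/∂z = 5

h = ReLU(2) = 2
Since z > 0: ∂h/∂z = 1
∂L/∂z = ∂L/∂h · ∂h/∂z = 5 × 1 = 5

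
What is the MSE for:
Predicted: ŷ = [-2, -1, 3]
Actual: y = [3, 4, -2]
MSE = 25

MSE = (1/3)((-2-3)² + (-1-4)² + (3--2)²) = (1/3)(25 + 25 + 25) = 25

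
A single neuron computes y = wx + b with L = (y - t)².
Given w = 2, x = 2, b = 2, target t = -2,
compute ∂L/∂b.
∂L/∂b = 16

y = wx + b = (2)(2) + 2 = 6
∂L/∂y = 2(y - t) = 2(6 - -2) = 16
∂y/∂b = 1
∂L/∂b = ∂L/∂y · ∂y/∂b = 16 × 1 = 16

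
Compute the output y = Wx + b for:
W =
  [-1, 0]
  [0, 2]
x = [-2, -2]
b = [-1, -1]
y = [1, -5]

Wx = [-1×-2 + 0×-2, 0×-2 + 2×-2]
   = [2, -4]
y = Wx + b = [2 + -1, -4 + -1] = [1, -5]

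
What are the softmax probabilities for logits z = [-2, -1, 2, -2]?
p = [0.0169, 0.0458, 0.9205, 0.0169]

exp(z) = [0.1353, 0.3679, 7.389, 0.1353]
Sum = 8.028
p = [0.0169, 0.0458, 0.9205, 0.0169]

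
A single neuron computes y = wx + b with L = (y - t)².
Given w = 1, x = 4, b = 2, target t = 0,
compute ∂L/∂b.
∂L/∂b = 12

y = wx + b = (1)(4) + 2 = 6
∂L/∂y = 2(y - t) = 2(6 - 0) = 12
∂y/∂b = 1
∂L/∂b = ∂L/∂y · ∂y/∂b = 12 × 1 = 12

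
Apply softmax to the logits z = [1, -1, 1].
p = [0.4683, 0.0634, 0.4683]

exp(z) = [2.718, 0.3679, 2.718]
Sum = 5.804
p = [0.4683, 0.0634, 0.4683]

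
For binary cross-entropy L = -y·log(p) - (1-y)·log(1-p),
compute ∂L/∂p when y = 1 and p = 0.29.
∂L/∂p = -3.448

∂L/∂p = -y/p + (1-y)/(1-p) = -1/0.29 + 0 = -3.448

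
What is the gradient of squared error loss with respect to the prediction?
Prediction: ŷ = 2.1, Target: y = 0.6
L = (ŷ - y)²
∂L/∂ŷ = 3.0

∂L/∂ŷ = 2(ŷ - y) = 2(2.1 - 0.6) = 2(1.5) = 3.0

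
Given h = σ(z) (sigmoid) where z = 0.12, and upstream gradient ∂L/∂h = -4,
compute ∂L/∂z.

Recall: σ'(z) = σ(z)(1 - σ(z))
∂L/∂z = -0.9964

σ(0.12) = 0.53
σ'(0.12) = σ(0.12)(1 - σ(0.12)) = 0.53 × 0.47 = 0.2491
∂L/∂z = ∂L/∂h · σ'(z) = -4 × 0.2491 = -0.9964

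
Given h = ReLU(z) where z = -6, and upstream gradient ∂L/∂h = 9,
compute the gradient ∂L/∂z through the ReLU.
∂L/∂z = 0

h = ReLU(-6) = 0
Since z < 0: ∂h/∂z = 0
∂L/∂z = ∂L/∂h · ∂h/∂z = 9 × 0 = 0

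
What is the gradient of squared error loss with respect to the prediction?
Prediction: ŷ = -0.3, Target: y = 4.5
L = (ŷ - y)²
∂L/∂ŷ = -9.6

∂L/∂ŷ = 2(ŷ - y) = 2(-0.3 - 4.5) = 2(-4.8) = -9.6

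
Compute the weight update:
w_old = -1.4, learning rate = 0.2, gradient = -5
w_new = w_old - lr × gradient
w_new = -0.4

w_new = w - η·∂L/∂w = -1.4 - 0.2×(-5) = -1.4 - (-1) = -0.4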